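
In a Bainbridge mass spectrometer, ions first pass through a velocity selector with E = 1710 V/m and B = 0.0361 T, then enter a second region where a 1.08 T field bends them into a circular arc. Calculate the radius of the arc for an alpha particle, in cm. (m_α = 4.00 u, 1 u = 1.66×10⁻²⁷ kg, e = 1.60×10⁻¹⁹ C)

The selector passes v = E/B = 1710/0.0361 = 4.74×10^4 m/s.
In the deflection region, r = mv/(qB₂) = (6.64×10^-27)(4.74×10^4) / [(2×1.60×10^-19)(1.08)] = 9.10×10^-4 m.

r ≈ 0.0910 cm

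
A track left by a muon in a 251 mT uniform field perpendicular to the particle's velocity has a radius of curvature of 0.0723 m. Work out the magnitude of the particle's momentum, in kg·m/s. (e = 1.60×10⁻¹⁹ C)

p ≈ 2.90×10^-21 kg·m/s

Since qvB = mv²/r, the momentum p = mv = qBr.
p = (1×1.60×10^-19)(0.251)(0.0723) = 2.90×10^-21 kg·m/s.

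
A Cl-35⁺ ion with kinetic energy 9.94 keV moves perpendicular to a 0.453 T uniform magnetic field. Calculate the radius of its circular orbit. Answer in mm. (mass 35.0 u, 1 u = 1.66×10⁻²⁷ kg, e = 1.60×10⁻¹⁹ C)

Convert the energy: K = 9.94 keV = 1.59×10^-15 J.
v = √(2K/m) = √(2·1.59×10^-15/5.81×10^-26) = 2.34×10^5 m/s.
r = mv/(qB) = (5.81×10^-26)(2.34×10^5) / [(1×1.60×10^-19)(0.453)] = 0.188 m.

r ≈ 188 mm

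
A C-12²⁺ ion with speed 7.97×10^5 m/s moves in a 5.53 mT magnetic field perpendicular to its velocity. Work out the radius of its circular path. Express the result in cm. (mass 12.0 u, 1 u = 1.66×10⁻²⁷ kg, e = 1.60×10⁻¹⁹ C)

The magnetic force provides the centripetal force: qvB = mv²/r, so r = mv/(qB).
r = (1.99×10^-26 kg)(7.97×10^5 m/s) / [(2×1.60×10^-19 C)(5.53×10^-3 T)] = 8.97 m.

r ≈ 897 cm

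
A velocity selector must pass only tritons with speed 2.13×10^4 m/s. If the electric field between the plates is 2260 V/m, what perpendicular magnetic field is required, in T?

B ≈ 0.106 T

qE = qvB ⇒ B = E/v = (2260) / (2.13×10^4) = 0.106 T.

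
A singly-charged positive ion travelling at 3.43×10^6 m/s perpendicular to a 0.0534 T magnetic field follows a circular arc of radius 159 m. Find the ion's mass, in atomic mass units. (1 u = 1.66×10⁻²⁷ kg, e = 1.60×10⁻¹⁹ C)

m ≈ 239 u

qvB = mv²/r ⇒ m = qBr/v.
m = (1×1.60×10^-19)(0.0534)(159) / (3.43×10^6) = 3.96×10^-25 kg = 239 u.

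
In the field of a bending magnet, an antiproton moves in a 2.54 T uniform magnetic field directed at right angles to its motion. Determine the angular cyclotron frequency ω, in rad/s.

ω ≈ 2.43×10^8 rad/s

ω = qB/m = (1×1.60×10^-19)(2.54) / (1.67×10^-27) = 2.43×10^8 rad/s.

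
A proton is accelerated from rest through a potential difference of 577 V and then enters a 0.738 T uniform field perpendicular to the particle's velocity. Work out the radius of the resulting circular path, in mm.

r ≈ 4.70 mm

The kinetic energy gained is K = qV = (1×1.60×10^-19)(577) = 9.23×10^-17 J.
v = √(2K/m) = 3.33×10^5 m/s.
r = mv/(qB) = (1.67×10^-27)(3.33×10^5) / [(1×1.60×10^-19)(0.738)] = 4.70×10^-3 m.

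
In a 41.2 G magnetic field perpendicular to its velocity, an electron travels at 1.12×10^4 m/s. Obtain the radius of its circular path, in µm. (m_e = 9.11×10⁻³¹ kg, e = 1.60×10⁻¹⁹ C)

The magnetic force provides the centripetal force: qvB = mv²/r, so r = mv/(qB).
r = (9.11×10^-31 kg)(1.12×10^4 m/s) / [(1×1.60×10^-19 C)(4.12×10^-3 T)] = 1.55×10^-5 m.

r ≈ 15.5 µm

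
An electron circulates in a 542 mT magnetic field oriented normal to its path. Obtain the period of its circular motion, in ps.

The cyclotron period is independent of speed: T = 2πm/(qB).
T = 2π(9.11×10^-31) / [(1×1.60×10^-19)(0.542)] = 6.60×10^-11 s.

T ≈ 66.0 ps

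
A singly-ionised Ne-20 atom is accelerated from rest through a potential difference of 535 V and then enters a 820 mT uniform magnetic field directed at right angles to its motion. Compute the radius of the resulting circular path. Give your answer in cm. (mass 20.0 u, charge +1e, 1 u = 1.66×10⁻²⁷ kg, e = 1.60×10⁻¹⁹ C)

r ≈ 1.82 cm

The kinetic energy gained is K = qV = (1×1.60×10^-19)(535) = 8.56×10^-17 J.
v = √(2K/m) = 7.18×10^4 m/s.
r = mv/(qB) = (3.32×10^-26)(7.18×10^4) / [(1×1.60×10^-19)(0.820)] = 0.0182 m.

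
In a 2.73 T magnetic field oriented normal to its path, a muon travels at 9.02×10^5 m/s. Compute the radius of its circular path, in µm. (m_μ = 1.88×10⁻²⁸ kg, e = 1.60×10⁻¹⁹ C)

The magnetic force provides the centripetal force: qvB = mv²/r, so r = mv/(qB).
r = (1.88×10^-28 kg)(9.02×10^5 m/s) / [(1×1.60×10^-19 C)(2.73 T)] = 3.88×10^-4 m.

r ≈ 388 µm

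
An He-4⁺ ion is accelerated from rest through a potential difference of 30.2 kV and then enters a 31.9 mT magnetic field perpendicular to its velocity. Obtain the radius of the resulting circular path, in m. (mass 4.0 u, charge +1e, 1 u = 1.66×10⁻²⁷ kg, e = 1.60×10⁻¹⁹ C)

r ≈ 1.57 m

The kinetic energy gained is K = qV = (1×1.60×10^-19)(3.02×10^4) = 4.83×10^-15 J.
v = √(2K/m) = 1.21×10^6 m/s.
r = mv/(qB) = (6.64×10^-27)(1.21×10^6) / [(1×1.60×10^-19)(0.0319)] = 1.57 m.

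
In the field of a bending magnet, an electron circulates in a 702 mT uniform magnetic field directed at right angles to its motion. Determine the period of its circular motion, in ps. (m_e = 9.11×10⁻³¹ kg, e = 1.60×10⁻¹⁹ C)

T ≈ 51.0 ps

The cyclotron period is independent of speed: T = 2πm/(qB).
T = 2π(9.11×10^-31) / [(1×1.60×10^-19)(0.702)] = 5.10×10^-11 s.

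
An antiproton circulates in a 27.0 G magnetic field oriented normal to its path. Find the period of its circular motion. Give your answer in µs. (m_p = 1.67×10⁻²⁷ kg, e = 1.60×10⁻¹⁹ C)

The cyclotron period is independent of speed: T = 2πm/(qB).
T = 2π(1.67×10^-27) / [(1×1.60×10^-19)(2.70×10^-3)] = 2.43×10^-5 s.

T ≈ 24.3 µs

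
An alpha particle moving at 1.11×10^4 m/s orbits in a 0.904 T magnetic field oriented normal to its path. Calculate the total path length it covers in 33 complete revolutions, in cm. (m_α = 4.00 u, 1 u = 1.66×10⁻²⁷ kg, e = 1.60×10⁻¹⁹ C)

L ≈ 5.28 cm

r = mv/(qB) = 2.55×10^-4 m, so one revolution covers 2πr = 1.60×10^-3 m.
In 33 revolutions: L = 33·2πr = 0.0528 m.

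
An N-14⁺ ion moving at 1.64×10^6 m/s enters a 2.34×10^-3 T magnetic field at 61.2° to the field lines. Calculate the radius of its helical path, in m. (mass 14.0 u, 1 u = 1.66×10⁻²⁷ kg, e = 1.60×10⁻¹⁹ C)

Only the perpendicular component v⊥ = v sin61.2° = 1.44×10^6 m/s is bent by the field.
r = m v⊥ /(qB) = (2.32×10^-26)(1.44×10^6) / [(1×1.60×10^-19)(2.34×10^-3)] = 89.2 m.

r ≈ 89.2 m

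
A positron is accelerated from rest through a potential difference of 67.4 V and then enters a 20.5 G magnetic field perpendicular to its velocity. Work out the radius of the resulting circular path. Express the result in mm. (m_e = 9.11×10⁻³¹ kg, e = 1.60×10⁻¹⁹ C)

r ≈ 13.5 mm

The kinetic energy gained is K = qV = (1×1.60×10^-19)(67.4) = 1.08×10^-17 J.
v = √(2K/m) = 4.87×10^6 m/s.
r = mv/(qB) = (9.11×10^-31)(4.87×10^6) / [(1×1.60×10^-19)(2.05×10^-3)] = 0.0135 m.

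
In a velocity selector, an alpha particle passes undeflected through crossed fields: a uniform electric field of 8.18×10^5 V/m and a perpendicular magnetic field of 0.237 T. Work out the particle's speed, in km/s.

For zero net force, qE = qvB, so v = E/B.
v = (8.18×10^5) / (0.237) = 3.45×10^6 m/s.

v ≈ 3450 km/s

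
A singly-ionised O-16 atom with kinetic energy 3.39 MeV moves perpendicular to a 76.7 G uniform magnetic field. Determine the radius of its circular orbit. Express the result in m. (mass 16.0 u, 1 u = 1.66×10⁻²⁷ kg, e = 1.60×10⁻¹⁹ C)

Convert the energy: K = 3.39 MeV = 5.42×10^-13 J.
v = √(2K/m) = √(2·5.42×10^-13/2.66×10^-26) = 6.39×10^6 m/s.
r = mv/(qB) = (2.66×10^-26)(6.39×10^6) / [(1×1.60×10^-19)(7.67×10^-3)] = 138 m.

r ≈ 138 m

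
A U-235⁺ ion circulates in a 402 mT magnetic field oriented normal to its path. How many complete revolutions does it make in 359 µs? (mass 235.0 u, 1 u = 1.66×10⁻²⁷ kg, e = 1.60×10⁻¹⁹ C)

N = 9

T = 2πm/(qB) = 2π(3.901×10^-25) / [(1×1.60×10^-19)(0.402)] = 3.8107×10^-5 s.
N = t/T = 3.59×10^-4 / 3.8107×10^-5 ≈ 9.42, so 9 complete revolutions.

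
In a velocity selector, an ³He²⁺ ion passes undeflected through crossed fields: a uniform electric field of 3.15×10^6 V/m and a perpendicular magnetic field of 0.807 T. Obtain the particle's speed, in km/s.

v ≈ 3900 km/s

For zero net force, qE = qvB, so v = E/B.
v = (3.15×10^6) / (0.807) = 3.90×10^6 m/s.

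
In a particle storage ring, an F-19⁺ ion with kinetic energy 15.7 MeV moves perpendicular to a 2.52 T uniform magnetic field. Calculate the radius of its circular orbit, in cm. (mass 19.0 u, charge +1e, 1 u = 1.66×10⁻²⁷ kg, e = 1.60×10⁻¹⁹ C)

Convert the energy: K = 15.7 MeV = 2.51×10^-12 J.
v = √(2K/m) = √(2·2.51×10^-12/3.15×10^-26) = 1.26×10^7 m/s.
r = mv/(qB) = (3.15×10^-26)(1.26×10^7) / [(1×1.60×10^-19)(2.52)] = 0.987 m.

r ≈ 98.7 cm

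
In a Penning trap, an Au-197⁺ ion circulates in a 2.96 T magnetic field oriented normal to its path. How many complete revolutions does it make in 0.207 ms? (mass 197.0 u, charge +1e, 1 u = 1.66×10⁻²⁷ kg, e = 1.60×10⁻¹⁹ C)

T = 2πm/(qB) = 2π(3.2702×10^-25) / [(1×1.60×10^-19)(2.96)] = 4.3385×10^-6 s.
N = t/T = 2.07×10^-4 / 4.3385×10^-6 ≈ 47.71, so 47 complete revolutions.

N = 47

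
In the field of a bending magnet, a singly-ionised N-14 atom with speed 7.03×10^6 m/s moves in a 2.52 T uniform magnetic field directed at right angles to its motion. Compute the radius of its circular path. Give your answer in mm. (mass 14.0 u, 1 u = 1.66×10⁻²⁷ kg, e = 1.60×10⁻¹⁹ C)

r ≈ 405 mm

The magnetic force provides the centripetal force: qvB = mv²/r, so r = mv/(qB).
r = (2.32×10^-26 kg)(7.03×10^6 m/s) / [(1×1.60×10^-19 C)(2.52 T)] = 0.405 m.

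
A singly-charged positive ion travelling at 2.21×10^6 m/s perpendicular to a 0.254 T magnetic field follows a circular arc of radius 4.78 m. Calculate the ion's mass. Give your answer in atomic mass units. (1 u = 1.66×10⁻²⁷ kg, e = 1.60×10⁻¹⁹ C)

m ≈ 53.0 u

qvB = mv²/r ⇒ m = qBr/v.
m = (1×1.60×10^-19)(0.254)(4.78) / (2.21×10^6) = 8.79×10^-26 kg = 53.0 u.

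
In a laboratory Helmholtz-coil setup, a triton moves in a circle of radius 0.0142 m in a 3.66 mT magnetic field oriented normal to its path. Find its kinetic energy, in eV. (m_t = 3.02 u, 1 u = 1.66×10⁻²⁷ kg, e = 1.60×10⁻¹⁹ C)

K ≈ 0.0431 eV

v = qBr/m = (1×1.60×10^-19)(3.66×10^-3)(0.0142) / (5.01×10^-27) = 1660 m/s.
K = ½mv² = 0.5·(5.01×10^-27)·(1660)² = 6.90×10^-21 J = 0.0431 eV.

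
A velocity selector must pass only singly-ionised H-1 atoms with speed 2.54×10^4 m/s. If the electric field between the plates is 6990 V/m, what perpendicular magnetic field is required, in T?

B ≈ 0.275 T

qE = qvB ⇒ B = E/v = (6990) / (2.54×10^4) = 0.275 T.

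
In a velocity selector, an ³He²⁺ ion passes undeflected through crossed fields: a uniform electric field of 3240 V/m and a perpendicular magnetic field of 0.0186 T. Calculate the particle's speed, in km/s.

v ≈ 174 km/s

For zero net force, qE = qvB, so v = E/B.
v = (3240) / (0.0186) = 1.74×10^5 m/s.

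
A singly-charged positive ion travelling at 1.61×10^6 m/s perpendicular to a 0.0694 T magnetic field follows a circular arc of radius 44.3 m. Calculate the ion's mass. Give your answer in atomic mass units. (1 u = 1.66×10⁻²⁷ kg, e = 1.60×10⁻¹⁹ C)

qvB = mv²/r ⇒ m = qBr/v.
m = (1×1.60×10^-19)(0.0694)(44.3) / (1.61×10^6) = 3.06×10^-25 kg = 184 u.

m ≈ 184 u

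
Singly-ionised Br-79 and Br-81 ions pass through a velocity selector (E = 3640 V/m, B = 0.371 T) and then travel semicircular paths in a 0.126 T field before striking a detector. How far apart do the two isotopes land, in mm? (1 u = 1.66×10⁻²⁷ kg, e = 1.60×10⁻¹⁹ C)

Both emerge at v = E/B₁ = 9810 m/s.
r = mv/(qB₂), so r₁ = 0.06382 m and r₂ = 0.06544 m, giving Δr = 1.62×10^-3 m.
After a semicircle each ion lands a diameter 2r from the entry slit, so the separation is 2Δr = 3.23×10^-3 m.

Δd ≈ 3.23 mm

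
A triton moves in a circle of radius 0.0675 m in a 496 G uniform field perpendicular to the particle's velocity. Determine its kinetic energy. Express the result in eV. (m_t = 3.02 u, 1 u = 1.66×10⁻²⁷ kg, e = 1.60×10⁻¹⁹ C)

K ≈ 179 eV

v = qBr/m = (1×1.60×10^-19)(0.0496)(0.0675) / (5.01×10^-27) = 1.07×10^5 m/s.
K = ½mv² = 0.5·(5.01×10^-27)·(1.07×10^5)² = 2.86×10^-17 J = 179 eV.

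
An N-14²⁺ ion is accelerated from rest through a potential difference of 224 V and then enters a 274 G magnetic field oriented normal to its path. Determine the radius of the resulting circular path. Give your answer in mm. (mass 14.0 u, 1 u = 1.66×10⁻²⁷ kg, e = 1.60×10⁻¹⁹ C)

The kinetic energy gained is K = qV = (2×1.60×10^-19)(224) = 7.17×10^-17 J.
v = √(2K/m) = 7.85×10^4 m/s.
r = mv/(qB) = (2.32×10^-26)(7.85×10^4) / [(2×1.60×10^-19)(0.0274)] = 0.208 m.

r ≈ 208 mm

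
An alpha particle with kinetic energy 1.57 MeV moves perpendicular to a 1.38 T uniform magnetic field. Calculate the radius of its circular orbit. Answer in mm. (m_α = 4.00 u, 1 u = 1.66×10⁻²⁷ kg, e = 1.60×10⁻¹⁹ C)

Convert the energy: K = 1.57 MeV = 2.51×10^-13 J.
v = √(2K/m) = √(2·2.51×10^-13/6.64×10^-27) = 8.70×10^6 m/s.
r = mv/(qB) = (6.64×10^-27)(8.70×10^6) / [(2×1.60×10^-19)(1.38)] = 0.131 m.

r ≈ 131 mm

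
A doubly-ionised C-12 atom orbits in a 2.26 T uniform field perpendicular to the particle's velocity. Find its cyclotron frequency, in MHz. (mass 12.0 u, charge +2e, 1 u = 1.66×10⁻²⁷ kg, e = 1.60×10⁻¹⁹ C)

f = qB/(2πm) = (2×1.60×10^-19)(2.26) / [2π(1.99×10^-26)] = 5.78×10^6 Hz.

f ≈ 5.78 MHz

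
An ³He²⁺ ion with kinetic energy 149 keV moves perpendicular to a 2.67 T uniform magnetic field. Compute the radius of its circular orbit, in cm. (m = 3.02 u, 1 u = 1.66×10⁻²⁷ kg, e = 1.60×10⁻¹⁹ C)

r ≈ 1.81 cm

Convert the energy: K = 149 keV = 2.38×10^-14 J.
v = √(2K/m) = √(2·2.38×10^-14/5.01×10^-27) = 3.08×10^6 m/s.
r = mv/(qB) = (5.01×10^-27)(3.08×10^6) / [(2×1.60×10^-19)(2.67)] = 0.0181 m.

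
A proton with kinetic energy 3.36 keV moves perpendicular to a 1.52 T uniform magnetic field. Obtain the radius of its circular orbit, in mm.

r ≈ 5.51 mm

Convert the energy: K = 3.36 keV = 5.38×10^-16 J.
v = √(2K/m) = √(2·5.38×10^-16/1.67×10^-27) = 8.02×10^5 m/s.
r = mv/(qB) = (1.67×10^-27)(8.02×10^5) / [(1×1.60×10^-19)(1.52)] = 5.51×10^-3 m.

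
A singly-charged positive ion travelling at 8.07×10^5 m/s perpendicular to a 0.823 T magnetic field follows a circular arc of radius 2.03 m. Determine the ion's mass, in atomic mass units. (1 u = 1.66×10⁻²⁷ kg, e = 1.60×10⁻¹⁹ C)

m ≈ 200 u

qvB = mv²/r ⇒ m = qBr/v.
m = (1×1.60×10^-19)(0.823)(2.03) / (8.07×10^5) = 3.31×10^-25 kg = 200 u.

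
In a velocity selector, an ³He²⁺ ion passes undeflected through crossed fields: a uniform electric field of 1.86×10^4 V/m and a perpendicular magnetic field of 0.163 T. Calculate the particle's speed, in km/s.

For zero net force, qE = qvB, so v = E/B.
v = (1.86×10^4) / (0.163) = 1.14×10^5 m/s.

v ≈ 114 km/s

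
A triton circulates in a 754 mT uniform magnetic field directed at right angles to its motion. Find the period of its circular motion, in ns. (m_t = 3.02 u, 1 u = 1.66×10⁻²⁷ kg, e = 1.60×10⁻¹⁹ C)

T ≈ 261 ns

The cyclotron period is independent of speed: T = 2πm/(qB).
T = 2π(5.01×10^-27) / [(1×1.60×10^-19)(0.754)] = 2.61×10^-7 s.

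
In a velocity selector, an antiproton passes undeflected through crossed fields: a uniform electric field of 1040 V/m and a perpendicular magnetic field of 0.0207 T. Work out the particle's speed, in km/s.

For zero net force, qE = qvB, so v = E/B.
v = (1040) / (0.0207) = 5.02×10^4 m/s.

v ≈ 50.2 km/s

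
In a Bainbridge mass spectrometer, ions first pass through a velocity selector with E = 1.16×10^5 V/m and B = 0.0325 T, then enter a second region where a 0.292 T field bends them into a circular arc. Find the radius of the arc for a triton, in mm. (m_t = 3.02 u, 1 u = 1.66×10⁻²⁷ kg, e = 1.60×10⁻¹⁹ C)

The selector passes v = E/B = 1.16×10^5/0.0325 = 3.57×10^6 m/s.
In the deflection region, r = mv/(qB₂) = (5.01×10^-27)(3.57×10^6) / [(1×1.60×10^-19)(0.292)] = 0.383 m.

r ≈ 383 mm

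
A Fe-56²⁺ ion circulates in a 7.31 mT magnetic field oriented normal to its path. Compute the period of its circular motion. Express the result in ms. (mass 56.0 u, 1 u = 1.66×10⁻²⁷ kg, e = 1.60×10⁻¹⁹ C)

The cyclotron period is independent of speed: T = 2πm/(qB).
T = 2π(9.30×10^-26) / [(2×1.60×10^-19)(7.31×10^-3)] = 2.50×10^-4 s.

T ≈ 0.250 ms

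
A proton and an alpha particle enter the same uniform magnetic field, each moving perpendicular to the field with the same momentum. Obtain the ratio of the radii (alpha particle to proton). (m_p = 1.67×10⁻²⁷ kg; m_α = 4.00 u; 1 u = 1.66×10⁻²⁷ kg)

ratio ≈ 0.500

r = p/(qB) ⇒ at equal p, r ∝ 1/q.
r_{alpha particle}/r_{proton} = 0.500.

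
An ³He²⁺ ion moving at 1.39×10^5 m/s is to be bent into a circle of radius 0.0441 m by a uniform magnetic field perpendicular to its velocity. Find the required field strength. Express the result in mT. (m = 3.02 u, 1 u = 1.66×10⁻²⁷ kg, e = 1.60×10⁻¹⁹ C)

qvB = mv²/r gives B = mv/(qr).
B = (5.01×10^-27)(1.39×10^5) / [(2×1.60×10^-19)(0.0441)] = 0.0494 T.

B ≈ 49.4 mT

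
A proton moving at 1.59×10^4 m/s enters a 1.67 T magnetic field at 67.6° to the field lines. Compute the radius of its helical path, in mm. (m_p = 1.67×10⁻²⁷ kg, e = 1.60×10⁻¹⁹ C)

r ≈ 0.0919 mm

Only the perpendicular component v⊥ = v sin67.6° = 1.47×10^4 m/s is bent by the field.
r = m v⊥ /(qB) = (1.67×10^-27)(1.47×10^4) / [(1×1.60×10^-19)(1.67)] = 9.19×10^-5 m.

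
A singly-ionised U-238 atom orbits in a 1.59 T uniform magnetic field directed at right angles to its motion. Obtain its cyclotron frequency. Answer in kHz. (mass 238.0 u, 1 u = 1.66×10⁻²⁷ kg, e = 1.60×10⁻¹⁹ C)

f = qB/(2πm) = (1×1.60×10^-19)(1.59) / [2π(3.95×10^-25)] = 1.02×10^5 Hz.

f ≈ 102 kHz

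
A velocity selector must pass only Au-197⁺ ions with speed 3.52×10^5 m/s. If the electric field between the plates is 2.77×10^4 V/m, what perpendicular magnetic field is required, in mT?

B ≈ 78.7 mT

qE = qvB ⇒ B = E/v = (2.77×10^4) / (3.52×10^5) = 0.0787 T.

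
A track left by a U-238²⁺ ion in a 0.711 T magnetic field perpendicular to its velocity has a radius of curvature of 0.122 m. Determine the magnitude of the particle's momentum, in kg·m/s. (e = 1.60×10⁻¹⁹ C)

Since qvB = mv²/r, the momentum p = mv = qBr.
p = (2×1.60×10^-19)(0.711)(0.122) = 2.78×10^-20 kg·m/s.

p ≈ 2.78×10^-20 kg·m/s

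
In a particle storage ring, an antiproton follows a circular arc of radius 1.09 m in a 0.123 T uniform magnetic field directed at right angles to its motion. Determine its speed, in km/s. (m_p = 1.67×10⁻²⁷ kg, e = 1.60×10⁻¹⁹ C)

From qvB = mv²/r, v = qBr/m.
v = (1×1.60×10^-19)(0.123)(1.09) / (1.67×10^-27) = 1.28×10^7 m/s.

v ≈ 12800 km/s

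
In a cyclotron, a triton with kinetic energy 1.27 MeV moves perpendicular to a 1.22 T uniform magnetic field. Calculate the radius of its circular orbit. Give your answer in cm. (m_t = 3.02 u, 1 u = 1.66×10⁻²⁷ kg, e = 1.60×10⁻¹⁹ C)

r ≈ 23.1 cm

Convert the energy: K = 1.27 MeV = 2.03×10^-13 J.
v = √(2K/m) = √(2·2.03×10^-13/5.01×10^-27) = 9.00×10^6 m/s.
r = mv/(qB) = (5.01×10^-27)(9.00×10^6) / [(1×1.60×10^-19)(1.22)] = 0.231 m.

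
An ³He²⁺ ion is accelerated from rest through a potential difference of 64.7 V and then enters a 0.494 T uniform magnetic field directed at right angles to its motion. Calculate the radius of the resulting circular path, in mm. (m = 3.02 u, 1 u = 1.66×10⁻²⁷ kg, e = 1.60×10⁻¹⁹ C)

The kinetic energy gained is K = qV = (2×1.60×10^-19)(64.7) = 2.07×10^-17 J.
v = √(2K/m) = 9.09×10^4 m/s.
r = mv/(qB) = (5.01×10^-27)(9.09×10^4) / [(2×1.60×10^-19)(0.494)] = 2.88×10^-3 m.

r ≈ 2.88 mm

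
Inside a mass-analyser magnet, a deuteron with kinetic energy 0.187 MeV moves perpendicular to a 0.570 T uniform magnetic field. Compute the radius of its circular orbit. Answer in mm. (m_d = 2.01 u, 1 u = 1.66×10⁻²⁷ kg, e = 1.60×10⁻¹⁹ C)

r ≈ 155 mm

Convert the energy: K = 0.187 MeV = 2.99×10^-14 J.
v = √(2K/m) = √(2·2.99×10^-14/3.34×10^-27) = 4.23×10^6 m/s.
r = mv/(qB) = (3.34×10^-27)(4.23×10^6) / [(1×1.60×10^-19)(0.570)] = 0.155 m.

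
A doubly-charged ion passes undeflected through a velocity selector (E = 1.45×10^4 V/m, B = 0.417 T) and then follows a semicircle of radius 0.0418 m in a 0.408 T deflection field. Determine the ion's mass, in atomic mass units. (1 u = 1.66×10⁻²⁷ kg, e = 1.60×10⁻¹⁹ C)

v = E/B₁ = 3.48×10^4 m/s.
From r = mv/(qB₂), m = qB₂r/v = (2×1.60×10^-19)(0.408)(0.0418) / (3.48×10^4) = 1.57×10^-25 kg.
In atomic mass units: m = 1.57×10^-25 / 1.66×10^-27 = 94.5 u.

m ≈ 94.5 u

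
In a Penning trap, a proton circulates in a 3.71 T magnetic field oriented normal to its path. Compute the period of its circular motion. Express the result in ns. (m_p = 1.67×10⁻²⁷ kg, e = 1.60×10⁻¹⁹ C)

T ≈ 17.7 ns

The cyclotron period is independent of speed: T = 2πm/(qB).
T = 2π(1.67×10^-27) / [(1×1.60×10^-19)(3.71)] = 1.77×10^-8 s.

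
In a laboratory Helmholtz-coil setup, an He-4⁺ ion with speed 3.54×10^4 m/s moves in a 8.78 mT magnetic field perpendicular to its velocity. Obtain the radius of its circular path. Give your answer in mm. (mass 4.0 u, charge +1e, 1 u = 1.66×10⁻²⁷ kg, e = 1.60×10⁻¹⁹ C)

The magnetic force provides the centripetal force: qvB = mv²/r, so r = mv/(qB).
r = (6.64×10^-27 kg)(3.54×10^4 m/s) / [(1×1.60×10^-19 C)(8.78×10^-3 T)] = 0.167 m.

r ≈ 167 mm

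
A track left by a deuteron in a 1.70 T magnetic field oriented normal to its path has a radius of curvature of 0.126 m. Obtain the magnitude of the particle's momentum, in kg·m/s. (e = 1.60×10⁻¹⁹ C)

Since qvB = mv²/r, the momentum p = mv = qBr.
p = (1×1.60×10^-19)(1.70)(0.126) = 3.43×10^-20 kg·m/s.

p ≈ 3.43×10^-20 kg·m/s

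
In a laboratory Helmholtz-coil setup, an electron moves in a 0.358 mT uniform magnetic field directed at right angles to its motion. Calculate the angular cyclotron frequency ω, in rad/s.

ω ≈ 6.29×10^7 rad/s

ω = qB/m = (1×1.60×10^-19)(3.58×10^-4) / (9.11×10^-31) = 6.29×10^7 rad/s.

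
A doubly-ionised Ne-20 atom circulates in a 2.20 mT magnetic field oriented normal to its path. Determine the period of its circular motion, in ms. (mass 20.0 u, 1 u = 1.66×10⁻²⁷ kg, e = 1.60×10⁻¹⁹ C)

The cyclotron period is independent of speed: T = 2πm/(qB).
T = 2π(3.32×10^-26) / [(2×1.60×10^-19)(2.20×10^-3)] = 2.96×10^-4 s.

T ≈ 0.296 ms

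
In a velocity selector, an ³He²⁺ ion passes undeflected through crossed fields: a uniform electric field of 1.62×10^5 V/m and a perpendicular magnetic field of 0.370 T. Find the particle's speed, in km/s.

v ≈ 438 km/s

For zero net force, qE = qvB, so v = E/B.
v = (1.62×10^5) / (0.370) = 4.38×10^5 m/s.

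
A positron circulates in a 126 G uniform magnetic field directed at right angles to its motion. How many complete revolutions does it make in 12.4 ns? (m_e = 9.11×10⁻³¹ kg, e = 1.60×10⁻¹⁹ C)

T = 2πm/(qB) = 2π(9.11×10^-31) / [(1×1.60×10^-19)(0.0126)] = 2.8393×10^-9 s.
N = t/T = 1.24×10^-8 / 2.8393×10^-9 ≈ 4.37, so 4 complete revolutions.

N = 4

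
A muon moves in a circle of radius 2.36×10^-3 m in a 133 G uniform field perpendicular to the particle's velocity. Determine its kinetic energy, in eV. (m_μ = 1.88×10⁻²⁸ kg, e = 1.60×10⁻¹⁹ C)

K ≈ 0.419 eV

v = qBr/m = (1×1.60×10^-19)(0.0133)(2.36×10^-3) / (1.88×10^-28) = 2.67×10^4 m/s.
K = ½mv² = 0.5·(1.88×10^-28)·(2.67×10^4)² = 6.71×10^-20 J = 0.419 eV.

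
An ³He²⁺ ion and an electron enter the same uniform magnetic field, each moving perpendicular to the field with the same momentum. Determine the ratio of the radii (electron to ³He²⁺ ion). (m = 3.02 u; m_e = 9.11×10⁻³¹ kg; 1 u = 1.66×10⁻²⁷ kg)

r = p/(qB) ⇒ at equal p, r ∝ 1/q.
r_{electron}/r_{³He²⁺ ion} = 2.00.

ratio ≈ 2.00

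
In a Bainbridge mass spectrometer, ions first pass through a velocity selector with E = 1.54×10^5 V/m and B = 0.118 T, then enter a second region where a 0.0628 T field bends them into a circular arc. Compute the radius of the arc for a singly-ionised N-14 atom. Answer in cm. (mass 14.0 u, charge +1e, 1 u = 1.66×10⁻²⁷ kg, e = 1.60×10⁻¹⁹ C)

r ≈ 302 cm

The selector passes v = E/B = 1.54×10^5/0.118 = 1.31×10^6 m/s.
In the deflection region, r = mv/(qB₂) = (2.32×10^-26)(1.31×10^6) / [(1×1.60×10^-19)(0.0628)] = 3.02 m.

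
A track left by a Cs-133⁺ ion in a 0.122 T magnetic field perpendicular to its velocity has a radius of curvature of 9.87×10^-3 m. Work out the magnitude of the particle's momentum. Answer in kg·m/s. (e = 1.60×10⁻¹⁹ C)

Since qvB = mv²/r, the momentum p = mv = qBr.
p = (1×1.60×10^-19)(0.122)(9.87×10^-3) = 1.93×10^-22 kg·m/s.

p ≈ 1.93×10^-22 kg·m/s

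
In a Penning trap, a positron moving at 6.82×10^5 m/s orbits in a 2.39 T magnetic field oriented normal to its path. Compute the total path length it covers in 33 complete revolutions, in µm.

r = mv/(qB) = 1.62×10^-6 m, so one revolution covers 2πr = 1.02×10^-5 m.
In 33 revolutions: L = 33·2πr = 3.37×10^-4 m.

L ≈ 337 µm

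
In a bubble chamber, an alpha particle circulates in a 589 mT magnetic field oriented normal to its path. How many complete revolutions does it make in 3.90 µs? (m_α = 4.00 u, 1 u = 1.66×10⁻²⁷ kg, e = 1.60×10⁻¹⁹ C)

N = 17

T = 2πm/(qB) = 2π(6.64×10^-27) / [(2×1.60×10^-19)(0.589)] = 2.2135×10^-7 s.
N = t/T = 3.90×10^-6 / 2.2135×10^-7 ≈ 17.62, so 17 complete revolutions.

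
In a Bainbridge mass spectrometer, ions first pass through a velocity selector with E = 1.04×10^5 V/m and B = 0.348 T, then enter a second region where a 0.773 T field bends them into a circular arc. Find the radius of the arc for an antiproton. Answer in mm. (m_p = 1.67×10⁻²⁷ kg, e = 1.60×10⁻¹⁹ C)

The selector passes v = E/B = 1.04×10^5/0.348 = 2.99×10^5 m/s.
In the deflection region, r = mv/(qB₂) = (1.67×10^-27)(2.99×10^5) / [(1×1.60×10^-19)(0.773)] = 4.04×10^-3 m.

r ≈ 4.04 mm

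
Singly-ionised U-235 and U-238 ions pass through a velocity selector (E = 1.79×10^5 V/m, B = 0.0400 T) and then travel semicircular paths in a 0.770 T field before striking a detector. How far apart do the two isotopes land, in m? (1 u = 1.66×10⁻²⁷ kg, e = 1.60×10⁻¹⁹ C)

Δd ≈ 0.362 m

Both emerge at v = E/B₁ = 4.47×10^6 m/s.
r = mv/(qB₂), so r₁ = 14.170 m and r₂ = 14.351 m, giving Δr = 0.181 m.
After a semicircle each ion lands a diameter 2r from the entry slit, so the separation is 2Δr = 0.362 m.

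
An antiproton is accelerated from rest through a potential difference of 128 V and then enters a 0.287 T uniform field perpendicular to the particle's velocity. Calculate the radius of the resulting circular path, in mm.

The kinetic energy gained is K = qV = (1×1.60×10^-19)(128) = 2.05×10^-17 J.
v = √(2K/m) = 1.57×10^5 m/s.
r = mv/(qB) = (1.67×10^-27)(1.57×10^5) / [(1×1.60×10^-19)(0.287)] = 5.70×10^-3 m.

r ≈ 5.70 mm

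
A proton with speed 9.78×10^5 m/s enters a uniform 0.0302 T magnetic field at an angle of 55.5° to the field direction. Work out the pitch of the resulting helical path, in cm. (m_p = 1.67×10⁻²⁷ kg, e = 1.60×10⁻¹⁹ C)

The velocity component along B is v∥ = v cos55.5° = 5.54×10^5 m/s.
The cyclotron period T = 2πm/(qB) = 2.17×10^-6 s is set by m, q, B alone.
Pitch = v∥·T = (5.54×10^5)(2.17×10^-6) = 1.20 m.

pitch ≈ 120 cm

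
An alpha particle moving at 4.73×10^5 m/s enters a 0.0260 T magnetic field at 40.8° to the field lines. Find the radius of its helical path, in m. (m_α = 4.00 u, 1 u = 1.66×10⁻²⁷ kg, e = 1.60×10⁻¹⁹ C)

Only the perpendicular component v⊥ = v sin40.8° = 3.09×10^5 m/s is bent by the field.
r = m v⊥ /(qB) = (6.64×10^-27)(3.09×10^5) / [(2×1.60×10^-19)(0.0260)] = 0.247 m.

r ≈ 0.247 m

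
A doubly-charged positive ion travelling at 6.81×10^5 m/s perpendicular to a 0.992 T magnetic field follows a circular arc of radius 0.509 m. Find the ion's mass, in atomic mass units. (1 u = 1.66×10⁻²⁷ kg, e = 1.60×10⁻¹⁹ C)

m ≈ 143 u

qvB = mv²/r ⇒ m = qBr/v.
m = (2×1.60×10^-19)(0.992)(0.509) / (6.81×10^5) = 2.37×10^-25 kg = 143 u.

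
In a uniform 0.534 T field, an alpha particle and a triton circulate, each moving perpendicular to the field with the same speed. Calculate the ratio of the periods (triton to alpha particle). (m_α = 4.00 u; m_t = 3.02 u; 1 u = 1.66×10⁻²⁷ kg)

T = 2πm/(qB) is independent of speed, so T₂/T₁ = (m₂/q₂)/(m₁/q₁).
T_{triton}/T_{alpha particle} = (5.01×10^-27/1e) / (6.64×10^-27/2e) = 1.51.

ratio ≈ 1.51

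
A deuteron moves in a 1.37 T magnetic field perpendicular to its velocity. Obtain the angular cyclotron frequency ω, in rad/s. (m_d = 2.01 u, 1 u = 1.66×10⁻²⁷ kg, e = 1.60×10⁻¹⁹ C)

ω = qB/m = (1×1.60×10^-19)(1.37) / (3.34×10^-27) = 6.57×10^7 rad/s.

ω ≈ 6.57×10^7 rad/s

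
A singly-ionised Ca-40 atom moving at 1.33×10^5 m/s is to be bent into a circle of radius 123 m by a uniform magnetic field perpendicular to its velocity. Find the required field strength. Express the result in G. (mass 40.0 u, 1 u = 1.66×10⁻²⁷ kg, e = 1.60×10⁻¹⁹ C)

B ≈ 4.49 G

qvB = mv²/r gives B = mv/(qr).
B = (6.64×10^-26)(1.33×10^5) / [(1×1.60×10^-19)(123)] = 4.49×10^-4 T.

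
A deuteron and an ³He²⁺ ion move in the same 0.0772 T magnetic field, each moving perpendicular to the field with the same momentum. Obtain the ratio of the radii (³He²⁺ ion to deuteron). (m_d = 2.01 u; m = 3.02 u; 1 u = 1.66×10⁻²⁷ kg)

ratio ≈ 0.500

r = p/(qB) ⇒ at equal p, r ∝ 1/q.
r_{³He²⁺ ion}/r_{deuteron} = 0.500.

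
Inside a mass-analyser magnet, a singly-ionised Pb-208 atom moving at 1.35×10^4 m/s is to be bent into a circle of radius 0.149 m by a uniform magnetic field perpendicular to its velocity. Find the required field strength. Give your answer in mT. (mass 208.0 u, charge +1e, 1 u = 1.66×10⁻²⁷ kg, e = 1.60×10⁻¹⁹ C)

B ≈ 196 mT

qvB = mv²/r gives B = mv/(qr).
B = (3.45×10^-25)(1.35×10^4) / [(1×1.60×10^-19)(0.149)] = 0.196 T.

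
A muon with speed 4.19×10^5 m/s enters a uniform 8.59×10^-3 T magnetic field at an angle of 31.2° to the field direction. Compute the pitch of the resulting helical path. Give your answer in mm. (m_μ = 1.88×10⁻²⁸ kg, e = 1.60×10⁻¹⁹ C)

The velocity component along B is v∥ = v cos31.2° = 3.58×10^5 m/s.
The cyclotron period T = 2πm/(qB) = 8.59×10^-7 s is set by m, q, B alone.
Pitch = v∥·T = (3.58×10^5)(8.59×10^-7) = 0.308 m.

pitch ≈ 308 mm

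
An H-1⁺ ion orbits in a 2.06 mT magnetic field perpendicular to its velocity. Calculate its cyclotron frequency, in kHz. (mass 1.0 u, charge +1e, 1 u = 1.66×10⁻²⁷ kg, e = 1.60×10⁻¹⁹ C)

f ≈ 31.6 kHz

f = qB/(2πm) = (1×1.60×10^-19)(2.06×10^-3) / [2π(1.66×10^-27)] = 3.16×10^4 Hz.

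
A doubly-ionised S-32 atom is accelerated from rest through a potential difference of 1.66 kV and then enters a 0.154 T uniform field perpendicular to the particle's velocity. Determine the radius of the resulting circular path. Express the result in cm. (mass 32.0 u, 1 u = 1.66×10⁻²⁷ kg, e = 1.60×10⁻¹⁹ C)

r ≈ 15.2 cm

The kinetic energy gained is K = qV = (2×1.60×10^-19)(1660) = 5.31×10^-16 J.
v = √(2K/m) = 1.41×10^5 m/s.
r = mv/(qB) = (5.31×10^-26)(1.41×10^5) / [(2×1.60×10^-19)(0.154)] = 0.152 m.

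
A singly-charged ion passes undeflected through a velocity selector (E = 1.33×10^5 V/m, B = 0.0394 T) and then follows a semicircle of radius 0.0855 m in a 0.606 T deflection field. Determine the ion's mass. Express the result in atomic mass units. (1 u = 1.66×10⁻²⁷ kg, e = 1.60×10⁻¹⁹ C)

v = E/B₁ = 3.38×10^6 m/s.
From r = mv/(qB₂), m = qB₂r/v = (1×1.60×10^-19)(0.606)(0.0855) / (3.38×10^6) = 2.46×10^-27 kg.
In atomic mass units: m = 2.46×10^-27 / 1.66×10^-27 = 1.48 u.

m ≈ 1.48 u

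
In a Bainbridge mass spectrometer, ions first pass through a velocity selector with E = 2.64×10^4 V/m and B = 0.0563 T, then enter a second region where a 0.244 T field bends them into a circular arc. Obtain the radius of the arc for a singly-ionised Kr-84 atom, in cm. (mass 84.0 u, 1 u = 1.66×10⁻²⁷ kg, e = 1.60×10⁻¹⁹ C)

r ≈ 167 cm

The selector passes v = E/B = 2.64×10^4/0.0563 = 4.69×10^5 m/s.
In the deflection region, r = mv/(qB₂) = (1.39×10^-25)(4.69×10^5) / [(1×1.60×10^-19)(0.244)] = 1.67 m.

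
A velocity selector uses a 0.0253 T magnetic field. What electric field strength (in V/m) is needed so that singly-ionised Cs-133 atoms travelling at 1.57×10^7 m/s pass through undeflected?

qE = qvB ⇒ E = vB = (1.57×10^7)(0.0253) = 3.97×10^5 V/m.

E ≈ 3.97×10^5 V/m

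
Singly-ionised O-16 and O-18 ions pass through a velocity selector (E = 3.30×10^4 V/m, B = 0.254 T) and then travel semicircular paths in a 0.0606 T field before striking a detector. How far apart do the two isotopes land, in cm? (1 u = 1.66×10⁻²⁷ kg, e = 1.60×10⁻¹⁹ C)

Both emerge at v = E/B₁ = 1.30×10^5 m/s.
r = mv/(qB₂), so r₁ = 0.3559 m and r₂ = 0.4004 m, giving Δr = 0.0445 m.
After a semicircle each ion lands a diameter 2r from the entry slit, so the separation is 2Δr = 0.0890 m.

Δd ≈ 8.90 cm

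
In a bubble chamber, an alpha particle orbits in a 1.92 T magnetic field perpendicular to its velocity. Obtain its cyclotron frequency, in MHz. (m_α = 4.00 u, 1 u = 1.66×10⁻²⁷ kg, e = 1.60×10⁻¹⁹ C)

f ≈ 14.7 MHz

f = qB/(2πm) = (2×1.60×10^-19)(1.92) / [2π(6.64×10^-27)] = 1.47×10^7 Hz.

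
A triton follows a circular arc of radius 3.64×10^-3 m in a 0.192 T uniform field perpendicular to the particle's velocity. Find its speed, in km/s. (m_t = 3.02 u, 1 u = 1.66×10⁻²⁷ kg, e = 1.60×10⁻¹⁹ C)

From qvB = mv²/r, v = qBr/m.
v = (1×1.60×10^-19)(0.192)(3.64×10^-3) / (5.01×10^-27) = 2.23×10^4 m/s.

v ≈ 22.3 km/s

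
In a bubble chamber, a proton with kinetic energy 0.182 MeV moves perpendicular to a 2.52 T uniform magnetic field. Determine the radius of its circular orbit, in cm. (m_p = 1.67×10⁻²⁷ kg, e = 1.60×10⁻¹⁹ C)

Convert the energy: K = 0.182 MeV = 2.91×10^-14 J.
v = √(2K/m) = √(2·2.91×10^-14/1.67×10^-27) = 5.91×10^6 m/s.
r = mv/(qB) = (1.67×10^-27)(5.91×10^6) / [(1×1.60×10^-19)(2.52)] = 0.0245 m.

r ≈ 2.45 cm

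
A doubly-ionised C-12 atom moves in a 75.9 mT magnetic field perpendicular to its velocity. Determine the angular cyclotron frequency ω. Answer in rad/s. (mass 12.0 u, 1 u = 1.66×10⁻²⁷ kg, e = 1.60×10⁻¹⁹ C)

ω ≈ 1.22×10^6 rad/s

ω = qB/m = (2×1.60×10^-19)(0.0759) / (1.99×10^-26) = 1.22×10^6 rad/s.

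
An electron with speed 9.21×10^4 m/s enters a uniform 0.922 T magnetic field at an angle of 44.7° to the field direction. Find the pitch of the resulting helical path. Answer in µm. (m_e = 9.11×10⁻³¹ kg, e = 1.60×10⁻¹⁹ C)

The velocity component along B is v∥ = v cos44.7° = 6.55×10^4 m/s.
The cyclotron period T = 2πm/(qB) = 3.88×10^-11 s is set by m, q, B alone.
Pitch = v∥·T = (6.55×10^4)(3.88×10^-11) = 2.54×10^-6 m.

pitch ≈ 2.54 µm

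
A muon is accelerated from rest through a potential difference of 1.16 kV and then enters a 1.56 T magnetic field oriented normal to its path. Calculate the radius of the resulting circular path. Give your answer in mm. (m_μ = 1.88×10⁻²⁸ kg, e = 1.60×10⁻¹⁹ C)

r ≈ 1.06 mm

The kinetic energy gained is K = qV = (1×1.60×10^-19)(1160) = 1.86×10^-16 J.
v = √(2K/m) = 1.41×10^6 m/s.
r = mv/(qB) = (1.88×10^-28)(1.41×10^6) / [(1×1.60×10^-19)(1.56)] = 1.06×10^-3 m.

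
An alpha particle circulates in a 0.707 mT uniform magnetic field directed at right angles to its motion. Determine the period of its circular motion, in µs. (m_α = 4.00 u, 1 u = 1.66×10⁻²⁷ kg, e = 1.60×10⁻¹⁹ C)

T ≈ 184 µs

The cyclotron period is independent of speed: T = 2πm/(qB).
T = 2π(6.64×10^-27) / [(2×1.60×10^-19)(7.07×10^-4)] = 1.84×10^-4 s.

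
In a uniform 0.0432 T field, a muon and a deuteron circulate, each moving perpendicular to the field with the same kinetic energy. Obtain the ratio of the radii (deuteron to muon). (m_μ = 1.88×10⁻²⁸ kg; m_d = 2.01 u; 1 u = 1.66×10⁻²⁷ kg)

r = √(2mK)/(qB) ⇒ at equal K, r ∝ √m/q.
r_{deuteron}/r_{muon} = 4.21.

ratio ≈ 4.21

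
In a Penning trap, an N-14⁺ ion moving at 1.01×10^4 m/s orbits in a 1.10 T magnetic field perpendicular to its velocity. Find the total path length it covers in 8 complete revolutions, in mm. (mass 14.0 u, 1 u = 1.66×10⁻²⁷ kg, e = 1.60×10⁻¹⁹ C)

r = mv/(qB) = 1.33×10^-3 m, so one revolution covers 2πr = 8.38×10^-3 m.
In 8 revolutions: L = 8·2πr = 0.0670 m.

L ≈ 67.0 mm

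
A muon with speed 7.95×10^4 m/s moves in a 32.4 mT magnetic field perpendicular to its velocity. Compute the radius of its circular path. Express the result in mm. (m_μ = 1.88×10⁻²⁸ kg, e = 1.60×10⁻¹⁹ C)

r ≈ 2.88 mm

The magnetic force provides the centripetal force: qvB = mv²/r, so r = mv/(qB).
r = (1.88×10^-28 kg)(7.95×10^4 m/s) / [(1×1.60×10^-19 C)(0.0324 T)] = 2.88×10^-3 m.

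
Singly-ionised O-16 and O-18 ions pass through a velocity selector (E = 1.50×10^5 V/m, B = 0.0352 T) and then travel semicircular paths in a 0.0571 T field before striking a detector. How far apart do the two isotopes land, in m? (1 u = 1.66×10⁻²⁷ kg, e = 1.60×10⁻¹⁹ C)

Δd ≈ 3.10 m

Both emerge at v = E/B₁ = 4.26×10^6 m/s.
r = mv/(qB₂), so r₁ = 12.39 m and r₂ = 13.94 m, giving Δr = 1.55 m.
After a semicircle each ion lands a diameter 2r from the entry slit, so the separation is 2Δr = 3.10 m.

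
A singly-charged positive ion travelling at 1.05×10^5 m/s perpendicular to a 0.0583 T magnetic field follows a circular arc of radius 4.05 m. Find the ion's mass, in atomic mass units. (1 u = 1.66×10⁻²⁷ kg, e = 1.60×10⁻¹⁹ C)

m ≈ 217 u

qvB = mv²/r ⇒ m = qBr/v.
m = (1×1.60×10^-19)(0.0583)(4.05) / (1.05×10^5) = 3.60×10^-25 kg = 217 u.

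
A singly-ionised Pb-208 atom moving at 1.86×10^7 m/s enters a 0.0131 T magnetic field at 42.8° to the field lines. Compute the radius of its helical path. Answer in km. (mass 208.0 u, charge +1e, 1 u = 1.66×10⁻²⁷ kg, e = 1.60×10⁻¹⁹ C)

Only the perpendicular component v⊥ = v sin42.8° = 1.26×10^7 m/s is bent by the field.
r = m v⊥ /(qB) = (3.45×10^-25)(1.26×10^7) / [(1×1.60×10^-19)(0.0131)] = 2080 m.

r ≈ 2.08 km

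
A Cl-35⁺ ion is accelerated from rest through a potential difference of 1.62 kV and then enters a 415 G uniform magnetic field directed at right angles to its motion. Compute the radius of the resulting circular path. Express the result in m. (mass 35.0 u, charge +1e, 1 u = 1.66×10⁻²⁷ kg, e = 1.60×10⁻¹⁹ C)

r ≈ 0.827 m

The kinetic energy gained is K = qV = (1×1.60×10^-19)(1620) = 2.59×10^-16 J.
v = √(2K/m) = 9.45×10^4 m/s.
r = mv/(qB) = (5.81×10^-26)(9.45×10^4) / [(1×1.60×10^-19)(0.0415)] = 0.827 m.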